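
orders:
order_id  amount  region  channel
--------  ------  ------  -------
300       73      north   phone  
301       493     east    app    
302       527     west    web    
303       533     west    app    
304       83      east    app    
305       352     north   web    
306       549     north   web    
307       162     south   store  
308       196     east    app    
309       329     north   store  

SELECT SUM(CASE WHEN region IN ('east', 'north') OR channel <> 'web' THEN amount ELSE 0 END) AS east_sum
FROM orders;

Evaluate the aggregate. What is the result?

2770

order_id=300: ✓ → 73
order_id=301: ✓ → 493
order_id=302: ✗
order_id=303: ✓ → 533
order_id=304: ✓ → 83
order_id=305: ✓ → 352
order_id=306: ✓ → 549
order_id=307: ✓ → 162
order_id=308: ✓ → 196
order_id=309: ✓ → 329
east_sum = 73 + 493 + 533 + 83 + 352 + 549 + 162 + 196 + 329 = 2770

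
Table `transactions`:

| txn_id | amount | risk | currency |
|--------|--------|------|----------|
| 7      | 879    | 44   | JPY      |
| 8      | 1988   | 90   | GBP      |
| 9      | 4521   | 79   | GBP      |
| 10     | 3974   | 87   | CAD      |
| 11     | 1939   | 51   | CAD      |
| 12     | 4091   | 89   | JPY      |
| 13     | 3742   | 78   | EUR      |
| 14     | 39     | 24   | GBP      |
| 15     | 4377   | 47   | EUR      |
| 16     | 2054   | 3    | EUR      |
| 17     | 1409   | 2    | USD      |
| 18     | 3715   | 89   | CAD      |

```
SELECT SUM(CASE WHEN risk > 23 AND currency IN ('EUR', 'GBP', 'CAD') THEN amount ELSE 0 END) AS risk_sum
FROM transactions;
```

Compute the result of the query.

txn_id=7: ✗
txn_id=8: ✓ → 1988
txn_id=9: ✓ → 4521
txn_id=10: ✓ → 3974
txn_id=11: ✓ → 1939
txn_id=12: ✗
txn_id=13: ✓ → 3742
txn_id=14: ✓ → 39
txn_id=15: ✓ → 4377
txn_id=16: ✗
txn_id=17: ✗
txn_id=18: ✓ → 3715
risk_sum = 1988 + 4521 + 3974 + 1939 + 3742 + 39 + 4377 + 3715 = 24295

24295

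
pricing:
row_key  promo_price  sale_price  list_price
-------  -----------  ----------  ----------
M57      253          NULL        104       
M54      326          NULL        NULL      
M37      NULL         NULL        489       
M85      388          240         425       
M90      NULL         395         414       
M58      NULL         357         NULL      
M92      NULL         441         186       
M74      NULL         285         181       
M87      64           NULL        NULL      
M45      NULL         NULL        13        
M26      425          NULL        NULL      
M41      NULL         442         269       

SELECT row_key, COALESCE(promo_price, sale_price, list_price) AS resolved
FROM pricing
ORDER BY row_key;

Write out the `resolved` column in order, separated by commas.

425, 489, 442, 13, 326, 253, 357, 285, 388, 64, 395, 441

row_key=M26: promo_price=425 → 425
row_key=M37: promo_price=NULL, sale_price=NULL, list_price=489 → 489
row_key=M41: promo_price=NULL, sale_price=442 → 442
row_key=M45: promo_price=NULL, sale_price=NULL, list_price=13 → 13
row_key=M54: promo_price=326 → 326
row_key=M57: promo_price=253 → 253
row_key=M58: promo_price=NULL, sale_price=357 → 357
row_key=M74: promo_price=NULL, sale_price=285 → 285
row_key=M85: promo_price=388 → 388
row_key=M87: promo_price=64 → 64
row_key=M90: promo_price=NULL, sale_price=395 → 395
row_key=M92: promo_price=NULL, sale_price=441 → 441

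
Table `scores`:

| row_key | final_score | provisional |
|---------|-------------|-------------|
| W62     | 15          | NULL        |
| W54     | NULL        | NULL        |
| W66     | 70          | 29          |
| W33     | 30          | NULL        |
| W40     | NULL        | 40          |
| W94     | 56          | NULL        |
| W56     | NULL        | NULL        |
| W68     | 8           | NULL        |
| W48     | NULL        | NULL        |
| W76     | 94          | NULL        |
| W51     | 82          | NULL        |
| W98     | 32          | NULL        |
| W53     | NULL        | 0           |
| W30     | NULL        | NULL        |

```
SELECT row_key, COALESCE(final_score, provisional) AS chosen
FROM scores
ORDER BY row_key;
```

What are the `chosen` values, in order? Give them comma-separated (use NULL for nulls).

NULL, 30, 40, NULL, 82, 0, NULL, NULL, 15, 70, 8, 94, 56, 32

row_key=W30: final_score=NULL, provisional=NULL (all NULL) → NULL
row_key=W33: final_score=30 → 30
row_key=W40: final_score=NULL, provisional=40 → 40
row_key=W48: final_score=NULL, provisional=NULL (all NULL) → NULL
row_key=W51: final_score=82 → 82
row_key=W53: final_score=NULL, provisional=0 → 0
row_key=W54: final_score=NULL, provisional=NULL (all NULL) → NULL
row_key=W56: final_score=NULL, provisional=NULL (all NULL) → NULL
row_key=W62: final_score=15 → 15
row_key=W66: final_score=70 → 70
row_key=W68: final_score=8 → 8
row_key=W76: final_score=94 → 94
row_key=W94: final_score=56 → 56
row_key=W98: final_score=32 → 32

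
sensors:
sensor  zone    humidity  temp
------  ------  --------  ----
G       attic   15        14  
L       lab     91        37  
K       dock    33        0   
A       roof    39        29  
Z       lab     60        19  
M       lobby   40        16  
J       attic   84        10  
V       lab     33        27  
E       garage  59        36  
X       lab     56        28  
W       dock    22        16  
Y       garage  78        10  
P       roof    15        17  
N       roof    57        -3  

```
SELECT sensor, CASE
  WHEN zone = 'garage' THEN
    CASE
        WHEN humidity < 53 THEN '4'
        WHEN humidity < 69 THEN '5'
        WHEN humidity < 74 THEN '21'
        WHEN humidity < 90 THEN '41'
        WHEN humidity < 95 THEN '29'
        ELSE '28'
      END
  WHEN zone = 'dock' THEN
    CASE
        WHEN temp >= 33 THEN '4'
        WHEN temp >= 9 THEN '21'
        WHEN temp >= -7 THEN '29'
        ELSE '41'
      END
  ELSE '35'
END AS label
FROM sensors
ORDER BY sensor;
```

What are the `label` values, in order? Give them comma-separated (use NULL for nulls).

35, 5, 35, 35, 29, 35, 35, 35, 35, 35, 21, 35, 41, 35

sensor=A: zone='roof' → outer ELSE → 35
sensor=E: zone='garage' → inner[humidity < 69] → 5
sensor=G: zone='attic' → outer ELSE → 35
sensor=J: zone='attic' → outer ELSE → 35
sensor=K: zone='dock' → inner[temp >= -7] → 29
sensor=L: zone='lab' → outer ELSE → 35
sensor=M: zone='lobby' → outer ELSE → 35
sensor=N: zone='roof' → outer ELSE → 35
sensor=P: zone='roof' → outer ELSE → 35
sensor=V: zone='lab' → outer ELSE → 35
sensor=W: zone='dock' → inner[temp >= 9] → 21
sensor=X: zone='lab' → outer ELSE → 35
sensor=Y: zone='garage' → inner[humidity < 90] → 41
sensor=Z: zone='lab' → outer ELSE → 35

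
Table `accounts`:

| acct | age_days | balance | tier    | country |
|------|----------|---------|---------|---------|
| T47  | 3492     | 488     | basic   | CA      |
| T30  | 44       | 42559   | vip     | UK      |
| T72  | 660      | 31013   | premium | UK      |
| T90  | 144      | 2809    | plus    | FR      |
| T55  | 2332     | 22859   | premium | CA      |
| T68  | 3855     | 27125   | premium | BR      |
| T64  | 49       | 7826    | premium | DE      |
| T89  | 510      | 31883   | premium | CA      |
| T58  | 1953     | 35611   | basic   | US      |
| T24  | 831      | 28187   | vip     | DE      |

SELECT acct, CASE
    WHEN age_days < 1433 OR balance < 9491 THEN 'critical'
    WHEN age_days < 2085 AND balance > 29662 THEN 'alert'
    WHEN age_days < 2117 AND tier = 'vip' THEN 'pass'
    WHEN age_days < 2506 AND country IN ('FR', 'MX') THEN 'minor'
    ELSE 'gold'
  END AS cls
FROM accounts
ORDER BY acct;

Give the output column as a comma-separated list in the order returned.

critical, critical, critical, gold, alert, critical, gold, critical, critical, critical

acct=T24: age_days < 1433 OR balance < 9491 → critical
acct=T30: age_days < 1433 OR balance < 9491 → critical
acct=T47: age_days < 1433 OR balance < 9491 → critical
acct=T55: ELSE → gold
acct=T58: age_days < 2085 AND balance > 29662 → alert
acct=T64: age_days < 1433 OR balance < 9491 → critical
acct=T68: ELSE → gold
acct=T72: age_days < 1433 OR balance < 9491 → critical
acct=T89: age_days < 1433 OR balance < 9491 → critical
acct=T90: age_days < 1433 OR balance < 9491 → critical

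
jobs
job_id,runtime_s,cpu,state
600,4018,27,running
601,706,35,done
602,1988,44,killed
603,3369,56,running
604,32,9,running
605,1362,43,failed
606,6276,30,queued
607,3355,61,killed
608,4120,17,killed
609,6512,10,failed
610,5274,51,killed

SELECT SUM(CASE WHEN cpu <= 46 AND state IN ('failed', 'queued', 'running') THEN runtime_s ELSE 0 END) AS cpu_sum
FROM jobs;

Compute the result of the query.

18200

job_id=600: ✓ → 4018
job_id=601: ✗
job_id=602: ✗
job_id=603: ✗
job_id=604: ✓ → 32
job_id=605: ✓ → 1362
job_id=606: ✓ → 6276
job_id=607: ✗
job_id=608: ✗
job_id=609: ✓ → 6512
job_id=610: ✗
cpu_sum = 4018 + 32 + 1362 + 6276 + 6512 = 18200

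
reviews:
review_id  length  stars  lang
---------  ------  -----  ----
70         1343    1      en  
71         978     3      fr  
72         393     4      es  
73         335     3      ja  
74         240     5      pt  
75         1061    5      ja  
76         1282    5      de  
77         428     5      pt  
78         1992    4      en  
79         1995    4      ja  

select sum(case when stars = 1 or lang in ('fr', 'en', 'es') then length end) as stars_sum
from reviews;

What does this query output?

4706

review_id=70: ✓ → 1343
review_id=71: ✓ → 978
review_id=72: ✓ → 393
review_id=73: ✗
review_id=74: ✗
review_id=75: ✗
review_id=76: ✗
review_id=77: ✗
review_id=78: ✓ → 1992
review_id=79: ✗
stars_sum = 1343 + 978 + 393 + 1992 = 4706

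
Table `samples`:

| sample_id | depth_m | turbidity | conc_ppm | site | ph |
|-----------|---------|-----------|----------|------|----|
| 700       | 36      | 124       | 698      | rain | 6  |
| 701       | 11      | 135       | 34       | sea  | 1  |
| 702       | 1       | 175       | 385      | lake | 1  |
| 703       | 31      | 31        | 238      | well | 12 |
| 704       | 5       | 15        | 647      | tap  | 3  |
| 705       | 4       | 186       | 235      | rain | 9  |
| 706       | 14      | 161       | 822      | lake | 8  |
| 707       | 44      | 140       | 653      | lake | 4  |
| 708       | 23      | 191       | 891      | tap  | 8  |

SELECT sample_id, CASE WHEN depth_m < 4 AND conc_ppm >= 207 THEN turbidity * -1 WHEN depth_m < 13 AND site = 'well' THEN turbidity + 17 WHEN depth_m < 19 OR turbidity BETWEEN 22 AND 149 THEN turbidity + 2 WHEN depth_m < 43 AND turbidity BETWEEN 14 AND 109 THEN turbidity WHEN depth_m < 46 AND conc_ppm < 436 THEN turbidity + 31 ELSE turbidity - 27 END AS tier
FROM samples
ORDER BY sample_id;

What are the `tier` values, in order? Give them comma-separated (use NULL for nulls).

sample_id=700: depth_m < 19 OR turbidity BETWEEN 22 AND 149 → 126
sample_id=701: depth_m < 19 OR turbidity BETWEEN 22 AND 149 → 137
sample_id=702: depth_m < 4 AND conc_ppm >= 207 → -175
sample_id=703: depth_m < 19 OR turbidity BETWEEN 22 AND 149 → 33
sample_id=704: depth_m < 19 OR turbidity BETWEEN 22 AND 149 → 17
sample_id=705: depth_m < 19 OR turbidity BETWEEN 22 AND 149 → 188
sample_id=706: depth_m < 19 OR turbidity BETWEEN 22 AND 149 → 163
sample_id=707: depth_m < 19 OR turbidity BETWEEN 22 AND 149 → 142
sample_id=708: ELSE → 164

126, 137, -175, 33, 17, 188, 163, 142, 164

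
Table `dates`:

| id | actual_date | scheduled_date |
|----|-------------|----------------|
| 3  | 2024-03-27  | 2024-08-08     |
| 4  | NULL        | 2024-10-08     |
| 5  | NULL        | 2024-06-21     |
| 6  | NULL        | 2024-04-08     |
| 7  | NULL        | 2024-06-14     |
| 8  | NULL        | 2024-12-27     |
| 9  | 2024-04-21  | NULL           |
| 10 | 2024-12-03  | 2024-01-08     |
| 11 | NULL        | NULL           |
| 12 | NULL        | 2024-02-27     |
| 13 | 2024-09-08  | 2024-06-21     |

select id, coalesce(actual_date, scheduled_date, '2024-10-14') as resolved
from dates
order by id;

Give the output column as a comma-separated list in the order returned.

id=3: actual_date=2024-03-27 → 2024-03-27
id=4: actual_date=NULL, scheduled_date=2024-10-08 → 2024-10-08
id=5: actual_date=NULL, scheduled_date=2024-06-21 → 2024-06-21
id=6: actual_date=NULL, scheduled_date=2024-04-08 → 2024-04-08
id=7: actual_date=NULL, scheduled_date=2024-06-14 → 2024-06-14
id=8: actual_date=NULL, scheduled_date=2024-12-27 → 2024-12-27
id=9: actual_date=2024-04-21 → 2024-04-21
id=10: actual_date=2024-12-03 → 2024-12-03
id=11: actual_date=NULL, scheduled_date=NULL, → literal 2024-10-14 → 2024-10-14
id=12: actual_date=NULL, scheduled_date=2024-02-27 → 2024-02-27
id=13: actual_date=2024-09-08 → 2024-09-08

2024-03-27, 2024-10-08, 2024-06-21, 2024-04-08, 2024-06-14, 2024-12-27, 2024-04-21, 2024-12-03, 2024-10-14, 2024-02-27, 2024-09-08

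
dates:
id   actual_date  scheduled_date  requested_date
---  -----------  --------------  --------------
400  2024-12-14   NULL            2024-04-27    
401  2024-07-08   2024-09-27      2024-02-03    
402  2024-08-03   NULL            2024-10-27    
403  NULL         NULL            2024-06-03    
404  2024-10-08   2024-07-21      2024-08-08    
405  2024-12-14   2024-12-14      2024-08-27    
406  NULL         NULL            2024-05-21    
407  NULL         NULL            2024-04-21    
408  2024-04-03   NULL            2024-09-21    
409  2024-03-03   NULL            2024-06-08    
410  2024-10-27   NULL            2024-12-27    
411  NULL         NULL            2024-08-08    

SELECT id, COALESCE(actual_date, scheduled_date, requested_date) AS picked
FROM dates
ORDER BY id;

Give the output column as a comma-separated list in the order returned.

id=400: actual_date=2024-12-14 → 2024-12-14
id=401: actual_date=2024-07-08 → 2024-07-08
id=402: actual_date=2024-08-03 → 2024-08-03
id=403: actual_date=NULL, scheduled_date=NULL, requested_date=2024-06-03 → 2024-06-03
id=404: actual_date=2024-10-08 → 2024-10-08
id=405: actual_date=2024-12-14 → 2024-12-14
id=406: actual_date=NULL, scheduled_date=NULL, requested_date=2024-05-21 → 2024-05-21
id=407: actual_date=NULL, scheduled_date=NULL, requested_date=2024-04-21 → 2024-04-21
id=408: actual_date=2024-04-03 → 2024-04-03
id=409: actual_date=2024-03-03 → 2024-03-03
id=410: actual_date=2024-10-27 → 2024-10-27
id=411: actual_date=NULL, scheduled_date=NULL, requested_date=2024-08-08 → 2024-08-08

2024-12-14, 2024-07-08, 2024-08-03, 2024-06-03, 2024-10-08, 2024-12-14, 2024-05-21, 2024-04-21, 2024-04-03, 2024-03-03, 2024-10-27, 2024-08-08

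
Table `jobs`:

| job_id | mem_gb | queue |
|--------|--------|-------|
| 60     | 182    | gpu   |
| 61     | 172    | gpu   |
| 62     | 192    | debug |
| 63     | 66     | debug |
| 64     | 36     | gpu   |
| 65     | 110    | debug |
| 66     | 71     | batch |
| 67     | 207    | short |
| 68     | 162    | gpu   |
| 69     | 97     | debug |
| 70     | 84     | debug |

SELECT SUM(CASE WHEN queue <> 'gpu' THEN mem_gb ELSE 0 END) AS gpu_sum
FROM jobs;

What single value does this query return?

job_id=60: ✗
job_id=61: ✗
job_id=62: ✓ → 192
job_id=63: ✓ → 66
job_id=64: ✗
job_id=65: ✓ → 110
job_id=66: ✓ → 71
job_id=67: ✓ → 207
job_id=68: ✗
job_id=69: ✓ → 97
job_id=70: ✓ → 84
gpu_sum = 192 + 66 + 110 + 71 + 207 + 97 + 84 = 827

827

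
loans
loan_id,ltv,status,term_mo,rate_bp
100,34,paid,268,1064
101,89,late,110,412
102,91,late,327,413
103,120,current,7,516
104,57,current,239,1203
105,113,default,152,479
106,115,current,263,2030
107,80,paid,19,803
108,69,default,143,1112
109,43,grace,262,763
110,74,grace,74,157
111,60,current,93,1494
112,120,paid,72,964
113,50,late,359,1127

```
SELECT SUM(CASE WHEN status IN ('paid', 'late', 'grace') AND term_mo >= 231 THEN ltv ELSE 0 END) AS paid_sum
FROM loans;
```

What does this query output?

loan_id=100: ✓ → 34
loan_id=101: ✗
loan_id=102: ✓ → 91
loan_id=103: ✗
loan_id=104: ✗
loan_id=105: ✗
loan_id=106: ✗
loan_id=107: ✗
loan_id=108: ✗
loan_id=109: ✓ → 43
loan_id=110: ✗
loan_id=111: ✗
loan_id=112: ✗
loan_id=113: ✓ → 50
paid_sum = 34 + 91 + 43 + 50 = 218

218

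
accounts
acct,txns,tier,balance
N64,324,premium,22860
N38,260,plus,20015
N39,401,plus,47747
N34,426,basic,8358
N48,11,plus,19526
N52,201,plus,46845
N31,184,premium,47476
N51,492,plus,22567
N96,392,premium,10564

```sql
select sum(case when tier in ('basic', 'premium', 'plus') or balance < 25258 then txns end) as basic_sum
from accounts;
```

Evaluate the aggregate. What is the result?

acct=N64: ✓ → 324
acct=N38: ✓ → 260
acct=N39: ✓ → 401
acct=N34: ✓ → 426
acct=N48: ✓ → 11
acct=N52: ✓ → 201
acct=N31: ✓ → 184
acct=N51: ✓ → 492
acct=N96: ✓ → 392
basic_sum = 324 + 260 + 401 + 426 + 11 + 201 + 184 + 492 + 392 = 2691

2691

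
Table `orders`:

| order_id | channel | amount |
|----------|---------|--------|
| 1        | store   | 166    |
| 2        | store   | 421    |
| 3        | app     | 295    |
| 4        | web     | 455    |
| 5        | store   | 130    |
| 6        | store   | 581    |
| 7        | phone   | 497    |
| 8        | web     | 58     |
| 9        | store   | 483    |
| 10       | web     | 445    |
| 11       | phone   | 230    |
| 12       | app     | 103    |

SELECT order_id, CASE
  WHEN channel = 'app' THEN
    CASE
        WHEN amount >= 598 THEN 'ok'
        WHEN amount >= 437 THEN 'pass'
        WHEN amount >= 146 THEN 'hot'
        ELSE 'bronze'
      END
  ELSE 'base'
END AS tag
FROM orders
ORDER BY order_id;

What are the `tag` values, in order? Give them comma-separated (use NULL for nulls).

base, base, hot, base, base, base, base, base, base, base, base, bronze

order_id=1: channel='store' → outer ELSE → base
order_id=2: channel='store' → outer ELSE → base
order_id=3: channel='app' → inner[amount >= 146] → hot
order_id=4: channel='web' → outer ELSE → base
order_id=5: channel='store' → outer ELSE → base
order_id=6: channel='store' → outer ELSE → base
order_id=7: channel='phone' → outer ELSE → base
order_id=8: channel='web' → outer ELSE → base
order_id=9: channel='store' → outer ELSE → base
order_id=10: channel='web' → outer ELSE → base
order_id=11: channel='phone' → outer ELSE → base
order_id=12: channel='app' → inner[ELSE] → bronze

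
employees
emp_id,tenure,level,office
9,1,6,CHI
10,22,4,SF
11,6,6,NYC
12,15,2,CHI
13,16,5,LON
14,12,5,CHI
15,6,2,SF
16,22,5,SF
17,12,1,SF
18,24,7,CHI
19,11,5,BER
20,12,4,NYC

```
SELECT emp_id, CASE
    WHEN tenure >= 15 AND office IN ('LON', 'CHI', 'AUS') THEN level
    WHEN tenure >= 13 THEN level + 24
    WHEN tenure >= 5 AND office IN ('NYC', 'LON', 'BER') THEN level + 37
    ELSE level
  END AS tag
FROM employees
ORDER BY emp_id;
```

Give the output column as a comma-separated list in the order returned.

emp_id=9: ELSE → 6
emp_id=10: tenure >= 13 → 28
emp_id=11: tenure >= 5 AND office IN ('NYC', 'LON', 'BER') → 43
emp_id=12: tenure >= 15 AND office IN ('LON', 'CHI', 'AUS') → 2
emp_id=13: tenure >= 15 AND office IN ('LON', 'CHI', 'AUS') → 5
emp_id=14: ELSE → 5
emp_id=15: ELSE → 2
emp_id=16: tenure >= 13 → 29
emp_id=17: ELSE → 1
emp_id=18: tenure >= 15 AND office IN ('LON', 'CHI', 'AUS') → 7
emp_id=19: tenure >= 5 AND office IN ('NYC', 'LON', 'BER') → 42
emp_id=20: tenure >= 5 AND office IN ('NYC', 'LON', 'BER') → 41

6, 28, 43, 2, 5, 5, 2, 29, 1, 7, 42, 41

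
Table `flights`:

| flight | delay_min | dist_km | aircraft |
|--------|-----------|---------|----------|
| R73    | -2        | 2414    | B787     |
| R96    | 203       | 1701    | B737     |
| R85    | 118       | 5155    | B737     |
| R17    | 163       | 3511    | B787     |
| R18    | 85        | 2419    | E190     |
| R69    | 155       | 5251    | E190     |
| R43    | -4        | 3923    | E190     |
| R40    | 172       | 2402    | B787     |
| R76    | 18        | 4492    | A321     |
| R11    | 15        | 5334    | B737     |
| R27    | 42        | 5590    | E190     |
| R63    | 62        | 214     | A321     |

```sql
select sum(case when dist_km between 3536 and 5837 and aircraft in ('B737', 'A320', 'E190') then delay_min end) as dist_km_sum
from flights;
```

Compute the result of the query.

326

flight=R73: ✗
flight=R96: ✗
flight=R85: ✓ → 118
flight=R17: ✗
flight=R18: ✗
flight=R69: ✓ → 155
flight=R43: ✓ → -4
flight=R40: ✗
flight=R76: ✗
flight=R11: ✓ → 15
flight=R27: ✓ → 42
flight=R63: ✗
dist_km_sum = 118 + 155 + -4 + 15 + 42 = 326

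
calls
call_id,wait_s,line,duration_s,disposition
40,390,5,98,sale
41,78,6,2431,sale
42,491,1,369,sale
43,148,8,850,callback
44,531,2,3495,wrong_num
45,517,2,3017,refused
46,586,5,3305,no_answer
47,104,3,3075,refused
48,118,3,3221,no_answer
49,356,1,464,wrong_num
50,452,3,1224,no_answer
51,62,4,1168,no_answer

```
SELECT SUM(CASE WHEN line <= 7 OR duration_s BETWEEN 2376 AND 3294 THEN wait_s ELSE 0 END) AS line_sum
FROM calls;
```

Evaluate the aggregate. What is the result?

3685

call_id=40: ✓ → 390
call_id=41: ✓ → 78
call_id=42: ✓ → 491
call_id=43: ✗
call_id=44: ✓ → 531
call_id=45: ✓ → 517
call_id=46: ✓ → 586
call_id=47: ✓ → 104
call_id=48: ✓ → 118
call_id=49: ✓ → 356
call_id=50: ✓ → 452
call_id=51: ✓ → 62
line_sum = 390 + 78 + 491 + 531 + 517 + 586 + 104 + 118 + 356 + 452 + 62 = 3685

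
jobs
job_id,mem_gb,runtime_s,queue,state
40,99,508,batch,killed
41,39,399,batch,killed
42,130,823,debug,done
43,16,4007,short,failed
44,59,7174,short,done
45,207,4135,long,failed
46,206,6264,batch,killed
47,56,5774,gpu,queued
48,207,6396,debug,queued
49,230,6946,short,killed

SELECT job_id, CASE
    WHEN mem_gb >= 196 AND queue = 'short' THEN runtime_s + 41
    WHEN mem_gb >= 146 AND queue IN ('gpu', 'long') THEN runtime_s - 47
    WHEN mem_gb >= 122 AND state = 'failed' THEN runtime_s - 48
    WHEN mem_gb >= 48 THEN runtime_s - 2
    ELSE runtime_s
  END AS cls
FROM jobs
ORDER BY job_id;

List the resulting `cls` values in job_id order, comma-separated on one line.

506, 399, 821, 4007, 7172, 4088, 6262, 5772, 6394, 6987

job_id=40: mem_gb >= 48 → 506
job_id=41: ELSE → 399
job_id=42: mem_gb >= 48 → 821
job_id=43: ELSE → 4007
job_id=44: mem_gb >= 48 → 7172
job_id=45: mem_gb >= 146 AND queue IN ('gpu', 'long') → 4088
job_id=46: mem_gb >= 48 → 6262
job_id=47: mem_gb >= 48 → 5772
job_id=48: mem_gb >= 48 → 6394
job_id=49: mem_gb >= 196 AND queue = 'short' → 6987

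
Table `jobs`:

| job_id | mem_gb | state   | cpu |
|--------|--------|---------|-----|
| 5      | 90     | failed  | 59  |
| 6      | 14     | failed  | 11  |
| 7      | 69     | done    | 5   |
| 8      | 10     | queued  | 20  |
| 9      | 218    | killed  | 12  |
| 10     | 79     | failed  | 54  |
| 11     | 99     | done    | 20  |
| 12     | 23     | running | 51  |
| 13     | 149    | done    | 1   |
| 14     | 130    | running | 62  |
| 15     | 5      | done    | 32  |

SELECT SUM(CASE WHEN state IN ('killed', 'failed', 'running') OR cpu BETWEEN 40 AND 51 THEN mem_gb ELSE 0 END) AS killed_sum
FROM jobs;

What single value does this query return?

job_id=5: ✓ → 90
job_id=6: ✓ → 14
job_id=7: ✗
job_id=8: ✗
job_id=9: ✓ → 218
job_id=10: ✓ → 79
job_id=11: ✗
job_id=12: ✓ → 23
job_id=13: ✗
job_id=14: ✓ → 130
job_id=15: ✗
killed_sum = 90 + 14 + 218 + 79 + 23 + 130 = 554

554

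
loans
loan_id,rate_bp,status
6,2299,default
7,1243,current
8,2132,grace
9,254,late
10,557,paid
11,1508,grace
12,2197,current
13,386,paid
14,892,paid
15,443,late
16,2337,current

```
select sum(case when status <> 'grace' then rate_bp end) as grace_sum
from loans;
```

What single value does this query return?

10608

loan_id=6: ✓ → 2299
loan_id=7: ✓ → 1243
loan_id=8: ✗
loan_id=9: ✓ → 254
loan_id=10: ✓ → 557
loan_id=11: ✗
loan_id=12: ✓ → 2197
loan_id=13: ✓ → 386
loan_id=14: ✓ → 892
loan_id=15: ✓ → 443
loan_id=16: ✓ → 2337
grace_sum = 2299 + 1243 + 254 + 557 + 2197 + 386 + 892 + 443 + 2337 = 10608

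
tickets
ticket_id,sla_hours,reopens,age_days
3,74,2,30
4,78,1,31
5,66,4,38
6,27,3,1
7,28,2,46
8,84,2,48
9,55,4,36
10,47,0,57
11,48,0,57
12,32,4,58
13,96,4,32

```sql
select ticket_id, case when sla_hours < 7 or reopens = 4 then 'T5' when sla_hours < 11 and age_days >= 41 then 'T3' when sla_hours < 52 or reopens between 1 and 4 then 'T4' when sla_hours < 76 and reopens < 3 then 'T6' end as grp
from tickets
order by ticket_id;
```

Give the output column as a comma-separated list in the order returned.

ticket_id=3: sla_hours < 52 or reopens between 1 and 4 → T4
ticket_id=4: sla_hours < 52 or reopens between 1 and 4 → T4
ticket_id=5: sla_hours < 7 or reopens = 4 → T5
ticket_id=6: sla_hours < 52 or reopens between 1 and 4 → T4
ticket_id=7: sla_hours < 52 or reopens between 1 and 4 → T4
ticket_id=8: sla_hours < 52 or reopens between 1 and 4 → T4
ticket_id=9: sla_hours < 7 or reopens = 4 → T5
ticket_id=10: sla_hours < 52 or reopens between 1 and 4 → T4
ticket_id=11: sla_hours < 52 or reopens between 1 and 4 → T4
ticket_id=12: sla_hours < 7 or reopens = 4 → T5
ticket_id=13: sla_hours < 7 or reopens = 4 → T5

T4, T4, T5, T4, T4, T4, T5, T4, T4, T5, T5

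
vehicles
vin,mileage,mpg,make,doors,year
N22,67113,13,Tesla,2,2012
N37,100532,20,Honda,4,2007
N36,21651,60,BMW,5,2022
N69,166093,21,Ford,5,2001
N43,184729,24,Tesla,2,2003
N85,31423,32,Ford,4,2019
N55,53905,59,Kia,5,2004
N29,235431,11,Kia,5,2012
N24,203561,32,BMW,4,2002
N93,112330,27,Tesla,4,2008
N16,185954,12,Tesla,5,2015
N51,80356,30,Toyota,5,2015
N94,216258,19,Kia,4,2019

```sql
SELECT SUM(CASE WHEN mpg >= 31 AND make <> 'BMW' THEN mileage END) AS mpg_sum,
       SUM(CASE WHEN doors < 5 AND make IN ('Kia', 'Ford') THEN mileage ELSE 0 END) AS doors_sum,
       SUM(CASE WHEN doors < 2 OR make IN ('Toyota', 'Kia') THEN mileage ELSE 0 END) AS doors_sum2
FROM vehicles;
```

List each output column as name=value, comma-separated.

mpg_sum=85328, doors_sum=247681, doors_sum2=585950

[mpg_sum: mpg >= 31 AND make <> 'BMW']
vin=N22: ✗
vin=N37: ✗
vin=N36: ✗
vin=N69: ✗
vin=N43: ✗
vin=N85: ✓ → 31423
vin=N55: ✓ → 53905
vin=N29: ✗
vin=N24: ✗
vin=N93: ✗
vin=N16: ✗
vin=N51: ✗
vin=N94: ✗
mpg_sum = 31423 + 53905 = 85328
—
[doors_sum: doors < 5 AND make IN ('Kia', 'Ford')]
vin=N22: ✗
vin=N37: ✗
vin=N36: ✗
vin=N69: ✗
vin=N43: ✗
vin=N85: ✓ → 31423
vin=N55: ✗
vin=N29: ✗
vin=N24: ✗
vin=N93: ✗
vin=N16: ✗
vin=N51: ✗
vin=N94: ✓ → 216258
doors_sum = 31423 + 216258 = 247681
—
[doors_sum2: doors < 2 OR make IN ('Toyota', 'Kia')]
vin=N22: ✗
vin=N37: ✗
vin=N36: ✗
vin=N69: ✗
vin=N43: ✗
vin=N85: ✗
vin=N55: ✓ → 53905
vin=N29: ✓ → 235431
vin=N24: ✗
vin=N93: ✗
vin=N16: ✗
vin=N51: ✓ → 80356
vin=N94: ✓ → 216258
doors_sum2 = 53905 + 235431 + 80356 + 216258 = 585950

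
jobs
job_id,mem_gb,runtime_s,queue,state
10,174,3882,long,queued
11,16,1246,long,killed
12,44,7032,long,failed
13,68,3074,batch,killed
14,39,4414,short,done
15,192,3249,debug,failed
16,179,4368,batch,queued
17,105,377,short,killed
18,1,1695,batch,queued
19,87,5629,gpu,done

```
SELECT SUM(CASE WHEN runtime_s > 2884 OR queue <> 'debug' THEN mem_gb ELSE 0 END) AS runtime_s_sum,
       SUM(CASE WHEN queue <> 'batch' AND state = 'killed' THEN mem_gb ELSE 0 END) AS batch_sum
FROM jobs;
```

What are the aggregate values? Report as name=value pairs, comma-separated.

runtime_s_sum=905, batch_sum=121

[runtime_s_sum: runtime_s > 2884 OR queue <> 'debug']
job_id=10: ✓ → 174
job_id=11: ✓ → 16
job_id=12: ✓ → 44
job_id=13: ✓ → 68
job_id=14: ✓ → 39
job_id=15: ✓ → 192
job_id=16: ✓ → 179
job_id=17: ✓ → 105
job_id=18: ✓ → 1
job_id=19: ✓ → 87
runtime_s_sum = 174 + 16 + 44 + 68 + 39 + 192 + 179 + 105 + 1 + 87 = 905
—
[batch_sum: queue <> 'batch' AND state = 'killed']
job_id=10: ✗
job_id=11: ✓ → 16
job_id=12: ✗
job_id=13: ✗
job_id=14: ✗
job_id=15: ✗
job_id=16: ✗
job_id=17: ✓ → 105
job_id=18: ✗
job_id=19: ✗
batch_sum = 16 + 105 = 121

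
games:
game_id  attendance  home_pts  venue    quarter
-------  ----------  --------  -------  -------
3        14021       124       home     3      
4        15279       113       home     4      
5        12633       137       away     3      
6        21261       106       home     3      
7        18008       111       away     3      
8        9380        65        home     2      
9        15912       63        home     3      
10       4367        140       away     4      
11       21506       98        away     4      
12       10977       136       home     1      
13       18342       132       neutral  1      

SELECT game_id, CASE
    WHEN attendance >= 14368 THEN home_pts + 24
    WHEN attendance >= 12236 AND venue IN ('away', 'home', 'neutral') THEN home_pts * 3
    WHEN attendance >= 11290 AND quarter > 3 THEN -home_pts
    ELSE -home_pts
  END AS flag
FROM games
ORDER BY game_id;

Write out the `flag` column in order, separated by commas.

372, 137, 411, 130, 135, -65, 87, -140, 122, -136, 156

game_id=3: attendance >= 12236 AND venue IN ('away', 'home', 'neutral') → 372
game_id=4: attendance >= 14368 → 137
game_id=5: attendance >= 12236 AND venue IN ('away', 'home', 'neutral') → 411
game_id=6: attendance >= 14368 → 130
game_id=7: attendance >= 14368 → 135
game_id=8: ELSE → -65
game_id=9: attendance >= 14368 → 87
game_id=10: ELSE → -140
game_id=11: attendance >= 14368 → 122
game_id=12: ELSE → -136
game_id=13: attendance >= 14368 → 156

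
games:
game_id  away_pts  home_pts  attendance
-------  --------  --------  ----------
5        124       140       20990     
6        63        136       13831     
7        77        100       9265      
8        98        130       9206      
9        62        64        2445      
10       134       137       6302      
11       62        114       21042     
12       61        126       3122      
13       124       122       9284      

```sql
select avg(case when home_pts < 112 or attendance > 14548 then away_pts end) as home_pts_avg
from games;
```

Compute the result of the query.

81.25

game_id=5: ✓ → 124
game_id=6: ✗
game_id=7: ✓ → 77
game_id=8: ✗
game_id=9: ✓ → 62
game_id=10: ✗
game_id=11: ✓ → 62
game_id=12: ✗
game_id=13: ✗
home_pts_avg = (124 + 77 + 62 + 62) / 4 = 81.25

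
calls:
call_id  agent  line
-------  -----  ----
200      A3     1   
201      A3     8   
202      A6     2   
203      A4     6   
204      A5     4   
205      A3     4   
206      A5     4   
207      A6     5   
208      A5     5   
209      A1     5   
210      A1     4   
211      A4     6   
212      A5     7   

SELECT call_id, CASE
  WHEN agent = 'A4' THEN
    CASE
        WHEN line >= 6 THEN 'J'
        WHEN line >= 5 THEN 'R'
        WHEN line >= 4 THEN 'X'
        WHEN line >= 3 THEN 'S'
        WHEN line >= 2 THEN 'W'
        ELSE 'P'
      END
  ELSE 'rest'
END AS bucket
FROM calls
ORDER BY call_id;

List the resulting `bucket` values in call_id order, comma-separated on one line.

call_id=200: agent='A3' → outer ELSE → rest
call_id=201: agent='A3' → outer ELSE → rest
call_id=202: agent='A6' → outer ELSE → rest
call_id=203: agent='A4' → inner[line >= 6] → J
call_id=204: agent='A5' → outer ELSE → rest
call_id=205: agent='A3' → outer ELSE → rest
call_id=206: agent='A5' → outer ELSE → rest
call_id=207: agent='A6' → outer ELSE → rest
call_id=208: agent='A5' → outer ELSE → rest
call_id=209: agent='A1' → outer ELSE → rest
call_id=210: agent='A1' → outer ELSE → rest
call_id=211: agent='A4' → inner[line >= 6] → J
call_id=212: agent='A5' → outer ELSE → rest

rest, rest, rest, J, rest, rest, rest, rest, rest, rest, rest, J, rest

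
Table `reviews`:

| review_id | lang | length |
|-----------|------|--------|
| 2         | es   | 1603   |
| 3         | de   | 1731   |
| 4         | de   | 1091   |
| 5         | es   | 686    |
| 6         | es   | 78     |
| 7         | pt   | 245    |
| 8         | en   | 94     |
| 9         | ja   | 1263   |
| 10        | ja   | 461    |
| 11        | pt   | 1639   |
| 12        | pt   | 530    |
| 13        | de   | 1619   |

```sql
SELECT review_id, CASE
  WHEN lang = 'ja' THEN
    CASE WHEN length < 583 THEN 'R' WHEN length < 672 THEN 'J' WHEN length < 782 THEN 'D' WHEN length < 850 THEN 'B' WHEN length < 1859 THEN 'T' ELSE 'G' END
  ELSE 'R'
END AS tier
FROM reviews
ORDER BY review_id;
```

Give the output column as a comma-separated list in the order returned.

R, R, R, R, R, R, R, T, R, R, R, R

review_id=2: lang='es' → outer ELSE → R
review_id=3: lang='de' → outer ELSE → R
review_id=4: lang='de' → outer ELSE → R
review_id=5: lang='es' → outer ELSE → R
review_id=6: lang='es' → outer ELSE → R
review_id=7: lang='pt' → outer ELSE → R
review_id=8: lang='en' → outer ELSE → R
review_id=9: lang='ja' → inner[length < 1859] → T
review_id=10: lang='ja' → inner[length < 583] → R
review_id=11: lang='pt' → outer ELSE → R
review_id=12: lang='pt' → outer ELSE → R
review_id=13: lang='de' → outer ELSE → R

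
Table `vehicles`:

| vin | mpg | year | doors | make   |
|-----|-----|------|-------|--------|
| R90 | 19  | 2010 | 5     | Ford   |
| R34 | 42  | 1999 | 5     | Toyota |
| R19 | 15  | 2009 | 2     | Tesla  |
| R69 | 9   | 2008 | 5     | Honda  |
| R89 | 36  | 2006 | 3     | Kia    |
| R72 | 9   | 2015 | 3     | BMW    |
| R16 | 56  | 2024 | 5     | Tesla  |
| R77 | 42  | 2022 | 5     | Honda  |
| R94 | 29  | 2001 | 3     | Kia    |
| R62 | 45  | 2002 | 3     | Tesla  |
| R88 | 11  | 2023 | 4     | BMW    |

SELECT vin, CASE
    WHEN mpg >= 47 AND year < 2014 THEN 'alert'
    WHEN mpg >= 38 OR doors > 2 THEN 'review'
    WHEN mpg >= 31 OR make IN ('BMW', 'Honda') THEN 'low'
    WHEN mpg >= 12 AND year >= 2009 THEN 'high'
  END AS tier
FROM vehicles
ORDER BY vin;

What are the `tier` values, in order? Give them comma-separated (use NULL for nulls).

vin=R16: mpg >= 38 OR doors > 2 → review
vin=R19: mpg >= 12 AND year >= 2009 → high
vin=R34: mpg >= 38 OR doors > 2 → review
vin=R62: mpg >= 38 OR doors > 2 → review
vin=R69: mpg >= 38 OR doors > 2 → review
vin=R72: mpg >= 38 OR doors > 2 → review
vin=R77: mpg >= 38 OR doors > 2 → review
vin=R88: mpg >= 38 OR doors > 2 → review
vin=R89: mpg >= 38 OR doors > 2 → review
vin=R90: mpg >= 38 OR doors > 2 → review
vin=R94: mpg >= 38 OR doors > 2 → review

review, high, review, review, review, review, review, review, review, review, review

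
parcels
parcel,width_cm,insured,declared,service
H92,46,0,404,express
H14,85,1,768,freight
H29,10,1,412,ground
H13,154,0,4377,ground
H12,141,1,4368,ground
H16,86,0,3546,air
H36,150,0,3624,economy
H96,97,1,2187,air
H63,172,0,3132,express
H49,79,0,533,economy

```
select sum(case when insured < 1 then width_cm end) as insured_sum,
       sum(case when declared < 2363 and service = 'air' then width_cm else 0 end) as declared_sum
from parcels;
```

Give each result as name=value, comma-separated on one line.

insured_sum=687, declared_sum=97

[insured_sum: insured < 1]
parcel=H92: ✓ → 46
parcel=H14: ✗
parcel=H29: ✗
parcel=H13: ✓ → 154
parcel=H12: ✗
parcel=H16: ✓ → 86
parcel=H36: ✓ → 150
parcel=H96: ✗
parcel=H63: ✓ → 172
parcel=H49: ✓ → 79
insured_sum = 46 + 154 + 86 + 150 + 172 + 79 = 687
—
[declared_sum: declared < 2363 and service = 'air']
parcel=H92: ✗
parcel=H14: ✗
parcel=H29: ✗
parcel=H13: ✗
parcel=H12: ✗
parcel=H16: ✗
parcel=H36: ✗
parcel=H96: ✓ → 97
parcel=H63: ✗
parcel=H49: ✗
declared_sum = 97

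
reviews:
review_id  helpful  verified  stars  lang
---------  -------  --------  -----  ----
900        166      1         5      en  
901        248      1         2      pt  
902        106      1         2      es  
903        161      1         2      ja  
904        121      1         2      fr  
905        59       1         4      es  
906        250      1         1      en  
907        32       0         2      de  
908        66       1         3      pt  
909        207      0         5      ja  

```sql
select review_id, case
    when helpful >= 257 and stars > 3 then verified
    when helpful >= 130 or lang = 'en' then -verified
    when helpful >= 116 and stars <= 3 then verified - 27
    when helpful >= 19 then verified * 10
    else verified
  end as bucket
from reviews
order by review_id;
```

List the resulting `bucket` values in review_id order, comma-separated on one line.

review_id=900: helpful >= 130 or lang = 'en' → -1
review_id=901: helpful >= 130 or lang = 'en' → -1
review_id=902: helpful >= 19 → 10
review_id=903: helpful >= 130 or lang = 'en' → -1
review_id=904: helpful >= 116 and stars <= 3 → -26
review_id=905: helpful >= 19 → 10
review_id=906: helpful >= 130 or lang = 'en' → -1
review_id=907: helpful >= 19 → 0
review_id=908: helpful >= 19 → 10
review_id=909: helpful >= 130 or lang = 'en' → 0

-1, -1, 10, -1, -26, 10, -1, 0, 10, 0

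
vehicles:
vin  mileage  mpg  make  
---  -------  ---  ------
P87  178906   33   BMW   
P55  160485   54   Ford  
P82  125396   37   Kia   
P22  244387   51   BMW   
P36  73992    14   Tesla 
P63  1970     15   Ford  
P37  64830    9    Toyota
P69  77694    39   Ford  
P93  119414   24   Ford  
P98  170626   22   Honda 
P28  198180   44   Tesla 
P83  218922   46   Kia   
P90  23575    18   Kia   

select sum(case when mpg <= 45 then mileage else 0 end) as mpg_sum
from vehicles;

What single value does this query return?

1034583

vin=P87: ✓ → 178906
vin=P55: ✗
vin=P82: ✓ → 125396
vin=P22: ✗
vin=P36: ✓ → 73992
vin=P63: ✓ → 1970
vin=P37: ✓ → 64830
vin=P69: ✓ → 77694
vin=P93: ✓ → 119414
vin=P98: ✓ → 170626
vin=P28: ✓ → 198180
vin=P83: ✗
vin=P90: ✓ → 23575
mpg_sum = 178906 + 125396 + 73992 + 1970 + 64830 + 77694 + 119414 + 170626 + 198180 + 23575 = 1034583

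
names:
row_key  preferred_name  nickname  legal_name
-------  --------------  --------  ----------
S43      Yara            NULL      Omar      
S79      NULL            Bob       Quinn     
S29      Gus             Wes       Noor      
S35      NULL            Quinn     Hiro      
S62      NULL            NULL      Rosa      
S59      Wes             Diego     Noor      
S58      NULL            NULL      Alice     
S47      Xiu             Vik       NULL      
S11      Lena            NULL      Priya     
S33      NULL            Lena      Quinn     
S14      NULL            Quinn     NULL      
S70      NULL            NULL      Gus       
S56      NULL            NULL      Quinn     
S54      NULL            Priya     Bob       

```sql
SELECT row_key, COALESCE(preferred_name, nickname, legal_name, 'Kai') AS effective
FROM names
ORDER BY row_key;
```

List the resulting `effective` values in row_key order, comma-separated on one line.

Lena, Quinn, Gus, Lena, Quinn, Yara, Xiu, Priya, Quinn, Alice, Wes, Rosa, Gus, Bob

row_key=S11: preferred_name=Lena → Lena
row_key=S14: preferred_name=NULL, nickname=Quinn → Quinn
row_key=S29: preferred_name=Gus → Gus
row_key=S33: preferred_name=NULL, nickname=Lena → Lena
row_key=S35: preferred_name=NULL, nickname=Quinn → Quinn
row_key=S43: preferred_name=Yara → Yara
row_key=S47: preferred_name=Xiu → Xiu
row_key=S54: preferred_name=NULL, nickname=Priya → Priya
row_key=S56: preferred_name=NULL, nickname=NULL, legal_name=Quinn → Quinn
row_key=S58: preferred_name=NULL, nickname=NULL, legal_name=Alice → Alice
row_key=S59: preferred_name=Wes → Wes
row_key=S62: preferred_name=NULL, nickname=NULL, legal_name=Rosa → Rosa
row_key=S70: preferred_name=NULL, nickname=NULL, legal_name=Gus → Gus
row_key=S79: preferred_name=NULL, nickname=Bob → Bob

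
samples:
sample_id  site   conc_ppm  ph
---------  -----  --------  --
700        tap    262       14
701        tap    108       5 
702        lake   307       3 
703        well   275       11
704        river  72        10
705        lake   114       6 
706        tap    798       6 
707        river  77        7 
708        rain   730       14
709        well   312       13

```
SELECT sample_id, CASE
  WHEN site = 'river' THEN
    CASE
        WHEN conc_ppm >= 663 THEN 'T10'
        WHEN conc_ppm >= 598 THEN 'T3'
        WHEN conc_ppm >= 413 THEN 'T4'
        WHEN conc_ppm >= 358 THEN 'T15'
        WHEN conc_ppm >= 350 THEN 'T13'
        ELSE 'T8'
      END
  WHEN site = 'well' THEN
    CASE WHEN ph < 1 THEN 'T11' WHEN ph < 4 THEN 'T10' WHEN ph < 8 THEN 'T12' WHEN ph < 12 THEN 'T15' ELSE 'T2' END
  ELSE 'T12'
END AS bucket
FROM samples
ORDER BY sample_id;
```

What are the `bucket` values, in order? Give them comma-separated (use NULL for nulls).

T12, T12, T12, T15, T8, T12, T12, T8, T12, T2

sample_id=700: site='tap' → outer ELSE → T12
sample_id=701: site='tap' → outer ELSE → T12
sample_id=702: site='lake' → outer ELSE → T12
sample_id=703: site='well' → inner[ph < 12] → T15
sample_id=704: site='river' → inner[ELSE] → T8
sample_id=705: site='lake' → outer ELSE → T12
sample_id=706: site='tap' → outer ELSE → T12
sample_id=707: site='river' → inner[ELSE] → T8
sample_id=708: site='rain' → outer ELSE → T12
sample_id=709: site='well' → inner[ELSE] → T2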